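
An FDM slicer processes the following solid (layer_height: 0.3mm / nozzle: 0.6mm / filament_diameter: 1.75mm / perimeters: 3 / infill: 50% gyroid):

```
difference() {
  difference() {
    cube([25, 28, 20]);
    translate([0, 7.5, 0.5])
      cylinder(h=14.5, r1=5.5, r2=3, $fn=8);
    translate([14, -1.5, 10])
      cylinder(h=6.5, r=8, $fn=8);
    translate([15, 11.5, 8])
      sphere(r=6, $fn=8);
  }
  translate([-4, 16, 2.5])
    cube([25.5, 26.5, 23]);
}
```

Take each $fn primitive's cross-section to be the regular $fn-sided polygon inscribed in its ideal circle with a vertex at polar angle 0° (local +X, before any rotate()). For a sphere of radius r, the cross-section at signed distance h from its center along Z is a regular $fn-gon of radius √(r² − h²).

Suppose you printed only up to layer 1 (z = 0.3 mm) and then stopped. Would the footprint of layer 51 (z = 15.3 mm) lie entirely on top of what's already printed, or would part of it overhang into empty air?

Compare the two slices. At z = 0.3: the 25×28 cube contributes its full rectangle (area 700.00 mm²); the cone at (0, 7.5) does not reach this height (z outside [0.5, 15]); the cylinder at (14, -1.5) is absent (z outside [10, 16.5]); the sphere at (15, 11.5) is not intersected at this z (|z−center|=7.700 > r=6); Subtracting the remaining from the first: none of the subtracted shapes is present at this height, so the 25×28 cube is unchanged — area = 700.00 mm²; the cube at (-4, 16) is absent (z outside [2.5, 25.5]); Taking the first minus the rest: none of the subtracted shapes is present at this height, so that combined region is unchanged — area = 700.00 mm². At z = 15.3: the cube (footprint 25×28) is included at this height (area 700.00 mm²); the cone at (0, 7.5) is not intersected at this z (z outside [0.5, 15]); the cylinder at (14, -1.5): section is a regular 8-gon, circumradius r=8 (area = (8/2)·8.000²·sin(360°/8) = 181.02 mm²); the sphere at (15, 11.5) is not intersected at this z (|z−center|=7.300 > r=6); Taking the first minus the rest: starting from the 25×28 cube (700.00 mm²), the r=8 cylinder at (14, -1.5) partially overlaps it — only the 67.44 mm² overlap (of its 181.02 mm²) is removed, clipping the outline — area = 632.56 mm²; the 25.5×26.5 cube at (-4, 16) contributes its full rectangle (area 675.75 mm²); After the difference (first − rest): starting from that combined region (632.56 mm²), the 25.5×26.5 cube at (-4, 16) partially overlaps it — only the 258.00 mm² overlap (of its 675.75 mm²) is removed, clipping the outline — area = 374.56 mm². Checking containment: the cross-section at z = 15.3 is a subset of the cross-section at z = 0.3.

entirely on top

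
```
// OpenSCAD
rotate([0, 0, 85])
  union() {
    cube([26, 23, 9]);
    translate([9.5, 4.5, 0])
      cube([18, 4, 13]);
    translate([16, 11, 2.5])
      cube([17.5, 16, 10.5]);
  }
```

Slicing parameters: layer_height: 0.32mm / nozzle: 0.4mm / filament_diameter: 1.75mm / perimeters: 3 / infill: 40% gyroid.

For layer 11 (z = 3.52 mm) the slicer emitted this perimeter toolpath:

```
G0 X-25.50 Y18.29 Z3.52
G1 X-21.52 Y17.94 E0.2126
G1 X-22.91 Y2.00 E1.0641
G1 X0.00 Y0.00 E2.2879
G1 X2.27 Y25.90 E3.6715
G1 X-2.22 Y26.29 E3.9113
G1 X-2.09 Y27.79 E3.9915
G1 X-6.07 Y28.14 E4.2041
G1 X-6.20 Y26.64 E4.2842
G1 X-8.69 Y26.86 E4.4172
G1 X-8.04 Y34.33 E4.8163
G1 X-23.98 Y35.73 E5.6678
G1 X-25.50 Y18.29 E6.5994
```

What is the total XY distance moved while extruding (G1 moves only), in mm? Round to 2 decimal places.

124.01 mm

Sum the Euclidean lengths of each G1 segment: total = 124.01 mm.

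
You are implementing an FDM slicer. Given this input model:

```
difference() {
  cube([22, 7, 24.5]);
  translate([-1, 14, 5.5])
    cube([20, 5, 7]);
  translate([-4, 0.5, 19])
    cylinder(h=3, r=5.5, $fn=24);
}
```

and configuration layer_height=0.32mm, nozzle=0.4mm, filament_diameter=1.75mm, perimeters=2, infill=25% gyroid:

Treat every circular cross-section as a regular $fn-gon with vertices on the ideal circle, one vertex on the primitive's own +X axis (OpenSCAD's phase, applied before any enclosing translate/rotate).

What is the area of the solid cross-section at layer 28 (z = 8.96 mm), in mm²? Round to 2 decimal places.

154.00 mm²

At z = 8.96 mm: the 22×7 cube contributes its full rectangle (area 154.00 mm²); the 20×5 cube at (-1, 14) contributes its full rectangle (area 100.00 mm²); the cylinder at (-4, 0.5) does not reach this height (z outside [19, 22]); Subtracting the remaining from the first: starting from the 22×7 cube (154.00 mm²), the 20×5 cube at (-1, 14) misses the remaining region (no effect) — area = 154.00 mm². Overall, the cross-section is a single solid region. Net area = 154.00 mm².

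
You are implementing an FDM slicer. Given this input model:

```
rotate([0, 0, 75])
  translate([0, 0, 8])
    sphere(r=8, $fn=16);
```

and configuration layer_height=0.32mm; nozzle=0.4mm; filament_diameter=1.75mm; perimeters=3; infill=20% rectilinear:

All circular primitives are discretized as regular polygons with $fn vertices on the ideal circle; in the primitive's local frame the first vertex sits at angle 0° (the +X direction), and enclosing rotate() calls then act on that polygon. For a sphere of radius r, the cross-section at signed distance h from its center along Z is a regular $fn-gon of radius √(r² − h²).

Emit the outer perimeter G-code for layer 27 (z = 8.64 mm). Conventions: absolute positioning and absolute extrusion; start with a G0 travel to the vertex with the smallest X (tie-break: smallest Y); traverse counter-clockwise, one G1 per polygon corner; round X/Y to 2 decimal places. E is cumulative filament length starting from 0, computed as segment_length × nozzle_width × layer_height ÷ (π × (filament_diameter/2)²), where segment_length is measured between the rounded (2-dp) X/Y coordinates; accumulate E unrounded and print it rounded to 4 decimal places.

G0 X-7.91 Y-1.04 Z8.64
G1 X-6.91 Y-3.99 E0.1658
G1 X-4.85 Y-6.33 E0.3317
G1 X-2.06 Y-7.70 E0.4971
G1 X1.04 Y-7.91 E0.6624
G1 X3.99 Y-6.91 E0.8282
G1 X6.33 Y-4.85 E0.9941
G1 X7.70 Y-2.06 E1.1595
G1 X7.91 Y1.04 E1.3248
G1 X6.91 Y3.99 E1.4906
G1 X4.85 Y6.33 E1.6565
G1 X2.06 Y7.70 E1.8219
G1 X-1.04 Y7.91 E1.9873
G1 X-3.99 Y6.91 E2.1530
G1 X-6.33 Y4.85 E2.3189
G1 X-7.70 Y2.06 E2.4843
G1 X-7.91 Y-1.04 E2.6497

At z = 8.64 mm: the r=8 sphere slices to a regular 16-gon of circumradius 7.974 (√(r²−h²) with h=0.64 from center); (rotated 75° about Z; rotation is an isometry so areas/perimeters/island counts are preserved). The outline is a single polygon with 16 vertices. Extrusion per mm of travel: 0.4 × 0.32 / (π × 0.875²) = 0.053216. Accumulating E over each segment gives final E = 2.6497.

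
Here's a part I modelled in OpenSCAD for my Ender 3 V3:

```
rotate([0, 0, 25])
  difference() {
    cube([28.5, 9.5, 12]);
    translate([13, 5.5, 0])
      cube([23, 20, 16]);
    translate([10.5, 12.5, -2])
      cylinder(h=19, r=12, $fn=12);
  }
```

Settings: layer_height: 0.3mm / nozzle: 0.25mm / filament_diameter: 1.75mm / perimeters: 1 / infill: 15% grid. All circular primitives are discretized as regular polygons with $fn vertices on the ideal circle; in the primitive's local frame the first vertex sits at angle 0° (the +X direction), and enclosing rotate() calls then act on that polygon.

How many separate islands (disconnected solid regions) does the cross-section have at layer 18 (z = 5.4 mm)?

At z = 5.4 mm: the cube (footprint 28.5×9.5) is included at this height; the cube at (13, 5.5) is present — its section is the full 23×20 rectangle; the r=12 cylinder at (10.5, 12.5) contributes a regular 12-gon of circumradius 12; After the difference (first − rest): starting from the 28.5×9.5 cube, the 23×20 cube at (13, 5.5) partially overlaps it — only the 62.00 mm² overlap (of its 460.00 mm²) is removed, clipping the outline; the r=12 cylinder at (10.5, 12.5) partially overlaps it — only the 113.23 mm² overlap (of its 432.00 mm²) is removed, clipping the outline — 1 connected region; (whole slice rotated 25° about Z — lengths, areas and connectivity unchanged). Overall, the cross-section is a single solid region. Island count = 1.

1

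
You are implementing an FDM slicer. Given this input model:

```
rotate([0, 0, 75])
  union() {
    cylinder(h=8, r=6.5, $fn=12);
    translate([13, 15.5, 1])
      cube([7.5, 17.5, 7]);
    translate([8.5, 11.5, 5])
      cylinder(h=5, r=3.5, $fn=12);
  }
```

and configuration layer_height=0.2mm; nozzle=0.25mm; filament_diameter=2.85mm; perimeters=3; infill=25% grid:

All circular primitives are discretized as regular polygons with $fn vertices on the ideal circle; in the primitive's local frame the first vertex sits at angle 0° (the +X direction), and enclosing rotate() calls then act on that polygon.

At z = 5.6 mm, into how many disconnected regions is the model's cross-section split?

3

At z = 5.6 mm: the r=6.5 cylinder gives a regular 12-gon of circumradius 6.5 (constant along its height); the cube at (13, 15.5) is present — its section is the full 7.5×17.5 rectangle; the r=3.5 cylinder at (8.5, 11.5) gives a regular 12-gon of circumradius 3.5 (constant along its height); Taking the union: the 3 present regions are separate (no shared area or edge), so areas and boundary lengths simply add and each stays a separate island — 3 connected regions; (whole slice rotated 75° about Z — lengths, areas and connectivity unchanged). The result has 3 disconnected regions.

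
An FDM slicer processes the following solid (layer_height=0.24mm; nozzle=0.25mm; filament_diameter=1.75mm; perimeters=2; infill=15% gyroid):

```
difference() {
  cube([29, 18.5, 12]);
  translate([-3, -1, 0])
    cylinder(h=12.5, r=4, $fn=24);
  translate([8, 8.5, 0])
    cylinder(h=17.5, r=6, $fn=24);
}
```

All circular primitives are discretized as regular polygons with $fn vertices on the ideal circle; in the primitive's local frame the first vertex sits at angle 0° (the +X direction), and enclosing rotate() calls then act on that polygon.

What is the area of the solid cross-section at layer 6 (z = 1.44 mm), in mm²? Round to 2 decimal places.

At z = 1.44 mm: the cube (footprint 29×18.5) is included at this height (area 536.50 mm²); the r=4 cylinder at (-3, -1) contributes a regular 24-gon of circumradius 4 (area = (24/2)·4.000²·sin(360°/24) = 49.69 mm²); the r=6 cylinder at (8, 8.5) gives a regular 24-gon of circumradius 6 (constant along its height) (area = (24/2)·6.000²·sin(360°/24) = 111.81 mm²); Taking the first minus the rest: starting from the 29×18.5 cube (536.50 mm²), the r=4 cylinder at (-3, -1) partially overlaps it — only the 0.81 mm² overlap (of its 49.69 mm²) is removed, clipping the outline; the r=6 cylinder at (8, 8.5) lies wholly inside it (removes its full 111.81 mm² and its 37.59 mm outline becomes a hole wall) — area = 423.88 mm². Overall, the cross-section is one region with 1 hole. Net area = 423.88 mm².

423.88 mm²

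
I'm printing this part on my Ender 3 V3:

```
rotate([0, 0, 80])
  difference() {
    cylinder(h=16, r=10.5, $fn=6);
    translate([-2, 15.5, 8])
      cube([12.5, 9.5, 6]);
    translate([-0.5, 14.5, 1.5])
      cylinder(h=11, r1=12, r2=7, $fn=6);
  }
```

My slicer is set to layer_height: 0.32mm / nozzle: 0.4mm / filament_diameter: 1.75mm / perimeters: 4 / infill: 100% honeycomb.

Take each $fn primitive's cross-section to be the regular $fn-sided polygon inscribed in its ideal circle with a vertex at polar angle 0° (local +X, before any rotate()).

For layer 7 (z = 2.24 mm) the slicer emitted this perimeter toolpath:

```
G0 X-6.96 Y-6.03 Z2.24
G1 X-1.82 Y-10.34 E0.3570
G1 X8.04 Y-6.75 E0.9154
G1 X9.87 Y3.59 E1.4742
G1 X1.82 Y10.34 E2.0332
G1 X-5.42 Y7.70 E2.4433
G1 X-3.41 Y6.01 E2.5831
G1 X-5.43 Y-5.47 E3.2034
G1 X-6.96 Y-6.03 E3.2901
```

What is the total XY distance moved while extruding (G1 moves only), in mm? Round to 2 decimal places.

Sum the Euclidean lengths of each G1 segment: total = 61.83 mm.

61.83 mm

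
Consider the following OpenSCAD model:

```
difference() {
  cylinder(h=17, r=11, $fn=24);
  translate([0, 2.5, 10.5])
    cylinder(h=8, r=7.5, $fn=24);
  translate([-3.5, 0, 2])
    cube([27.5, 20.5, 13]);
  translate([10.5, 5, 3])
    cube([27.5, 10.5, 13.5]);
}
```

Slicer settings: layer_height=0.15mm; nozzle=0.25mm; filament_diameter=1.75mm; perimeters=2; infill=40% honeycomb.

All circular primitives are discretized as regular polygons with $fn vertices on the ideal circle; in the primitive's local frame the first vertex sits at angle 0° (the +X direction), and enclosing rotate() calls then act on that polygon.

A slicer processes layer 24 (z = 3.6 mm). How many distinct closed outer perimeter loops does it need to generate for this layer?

1

At z = 3.6 mm: the cylinder: section is a regular 24-gon, circumradius r=11; the cylinder at (0, 2.5) is not intersected at this z (z outside [10.5, 18.5]); the 27.5×20.5 cube at (-3.5, 0) contributes its full rectangle; the cube at (10.5, 5) is present — its section is the full 27.5×10.5 rectangle; After the difference (first − rest): starting from the r=11 cylinder, the 27.5×20.5 cube at (-3.5, 0) partially overlaps it — only the 131.58 mm² overlap (of its 563.75 mm²) is removed, clipping the outline; the 27.5×10.5 cube at (10.5, 5) misses the remaining region (no effect) — 1 connected region. The result has 1 disconnected region.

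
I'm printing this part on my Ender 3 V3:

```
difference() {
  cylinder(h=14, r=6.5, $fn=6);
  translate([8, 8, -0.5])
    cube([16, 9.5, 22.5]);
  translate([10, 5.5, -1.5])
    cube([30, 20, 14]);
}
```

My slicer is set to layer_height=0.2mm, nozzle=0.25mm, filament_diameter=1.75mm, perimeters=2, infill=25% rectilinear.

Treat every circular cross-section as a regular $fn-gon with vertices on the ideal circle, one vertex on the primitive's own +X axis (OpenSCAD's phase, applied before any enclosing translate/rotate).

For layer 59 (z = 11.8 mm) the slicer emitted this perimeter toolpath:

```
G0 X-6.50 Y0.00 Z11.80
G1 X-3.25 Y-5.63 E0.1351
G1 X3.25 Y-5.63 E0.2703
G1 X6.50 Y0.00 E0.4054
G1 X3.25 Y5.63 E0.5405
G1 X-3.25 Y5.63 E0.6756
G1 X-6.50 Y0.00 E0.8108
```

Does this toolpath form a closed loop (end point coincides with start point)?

Start point (G0): (-6.50, 0.00). End point (last G1): the path returns to the start — closed.

yes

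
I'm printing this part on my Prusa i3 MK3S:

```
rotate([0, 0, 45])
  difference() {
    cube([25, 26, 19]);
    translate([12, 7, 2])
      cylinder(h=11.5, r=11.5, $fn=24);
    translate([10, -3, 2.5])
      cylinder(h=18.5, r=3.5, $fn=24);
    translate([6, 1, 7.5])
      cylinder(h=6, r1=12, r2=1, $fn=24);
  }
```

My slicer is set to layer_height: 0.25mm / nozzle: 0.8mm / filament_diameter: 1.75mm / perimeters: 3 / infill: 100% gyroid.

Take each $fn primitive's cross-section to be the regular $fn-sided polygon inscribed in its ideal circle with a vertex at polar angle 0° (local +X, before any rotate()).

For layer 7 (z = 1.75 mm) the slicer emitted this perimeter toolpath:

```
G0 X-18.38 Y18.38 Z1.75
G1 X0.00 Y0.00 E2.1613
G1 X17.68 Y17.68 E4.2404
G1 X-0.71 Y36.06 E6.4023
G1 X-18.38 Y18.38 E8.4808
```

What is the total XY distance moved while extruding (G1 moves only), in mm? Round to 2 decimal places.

Sum the Euclidean lengths of each G1 segment: total = 101.99 mm.

101.99 mm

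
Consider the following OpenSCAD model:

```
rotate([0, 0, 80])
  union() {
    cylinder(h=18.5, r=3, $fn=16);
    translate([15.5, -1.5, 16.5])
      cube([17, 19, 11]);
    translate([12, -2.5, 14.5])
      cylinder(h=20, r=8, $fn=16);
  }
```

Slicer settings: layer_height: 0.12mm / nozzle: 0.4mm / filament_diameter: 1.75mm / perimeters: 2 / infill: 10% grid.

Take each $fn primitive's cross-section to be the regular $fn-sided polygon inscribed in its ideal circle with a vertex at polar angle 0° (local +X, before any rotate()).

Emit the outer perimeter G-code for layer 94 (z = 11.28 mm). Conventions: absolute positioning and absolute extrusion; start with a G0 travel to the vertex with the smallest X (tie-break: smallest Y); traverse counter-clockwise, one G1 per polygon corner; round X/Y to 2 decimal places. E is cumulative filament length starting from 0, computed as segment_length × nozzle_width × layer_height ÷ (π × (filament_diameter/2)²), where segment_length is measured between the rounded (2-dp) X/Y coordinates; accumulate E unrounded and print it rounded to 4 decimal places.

At z = 11.28 mm: the r=3 cylinder contributes a regular 16-gon of circumradius 3; the cube at (15.5, -1.5) is not intersected at this z (z outside [16.5, 27.5]); the cylinder at (12, -2.5) is absent (z outside [14.5, 34.5]); Taking the union: only the r=3 cylinder is present, so the union is just that shape — 1 connected region; (rotated 80° about Z; rotation is an isometry so areas/perimeters/island counts are preserved). The outline is a single polygon with 16 vertices. Extrusion per mm of travel: 0.4 × 0.12 / (π × 0.875²) = 0.019956. Accumulating E over each segment gives final E = 0.3737.

G0 X-2.95 Y0.52 Z11.28
G1 X-2.93 Y-0.65 E0.0234
G1 X-2.46 Y-1.72 E0.0467
G1 X-1.61 Y-2.53 E0.0701
G1 X-0.52 Y-2.95 E0.0934
G1 X0.65 Y-2.93 E0.1168
G1 X1.72 Y-2.46 E0.1401
G1 X2.53 Y-1.61 E0.1635
G1 X2.95 Y-0.52 E0.1868
G1 X2.93 Y0.65 E0.2102
G1 X2.46 Y1.72 E0.2335
G1 X1.61 Y2.53 E0.2569
G1 X0.52 Y2.95 E0.2802
G1 X-0.65 Y2.93 E0.3036
G1 X-1.72 Y2.46 E0.3269
G1 X-2.53 Y1.61 E0.3504
G1 X-2.95 Y0.52 E0.3737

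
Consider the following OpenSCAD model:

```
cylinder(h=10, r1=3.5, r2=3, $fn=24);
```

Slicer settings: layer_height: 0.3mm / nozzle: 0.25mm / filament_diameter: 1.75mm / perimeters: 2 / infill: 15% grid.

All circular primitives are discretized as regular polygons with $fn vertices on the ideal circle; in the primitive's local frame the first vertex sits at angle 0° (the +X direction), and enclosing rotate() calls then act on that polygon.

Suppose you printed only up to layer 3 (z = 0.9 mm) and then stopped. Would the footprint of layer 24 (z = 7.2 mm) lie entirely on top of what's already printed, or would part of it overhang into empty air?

Compare the two slices. At z = 0.9: the cone contributes a regular 24-gon of circumradius 3.455 (interpolated between r1=3.5 and r2=3 at t=0.090) (area = (24/2)·3.455²·sin(360°/24) = 37.07 mm²). At z = 7.2: the cone (r1=3.5→r2=3) has section circumradius 3.140 here — a regular 24-gon (area = (24/2)·3.140²·sin(360°/24) = 30.62 mm²). Checking containment: the cross-section at z = 7.2 is a subset of the cross-section at z = 0.9.

entirely on top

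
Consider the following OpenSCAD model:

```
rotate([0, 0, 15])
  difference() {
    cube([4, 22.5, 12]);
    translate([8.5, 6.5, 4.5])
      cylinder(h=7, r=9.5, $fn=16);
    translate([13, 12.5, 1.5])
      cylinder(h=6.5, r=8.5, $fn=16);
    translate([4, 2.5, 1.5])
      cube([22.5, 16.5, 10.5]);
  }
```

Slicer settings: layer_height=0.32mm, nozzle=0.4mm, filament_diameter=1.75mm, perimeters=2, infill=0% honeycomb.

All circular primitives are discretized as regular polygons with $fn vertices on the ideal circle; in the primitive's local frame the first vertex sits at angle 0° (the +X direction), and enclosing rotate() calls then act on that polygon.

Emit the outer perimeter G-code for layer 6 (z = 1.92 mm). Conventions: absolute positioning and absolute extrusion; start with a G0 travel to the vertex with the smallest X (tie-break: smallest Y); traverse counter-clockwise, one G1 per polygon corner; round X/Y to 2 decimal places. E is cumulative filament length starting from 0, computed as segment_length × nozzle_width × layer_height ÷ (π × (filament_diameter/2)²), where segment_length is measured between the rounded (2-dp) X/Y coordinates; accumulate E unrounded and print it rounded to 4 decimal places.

G0 X-5.82 Y21.73 Z1.92
G1 X0.00 Y0.00 E1.1971
G1 X3.86 Y1.04 E1.4099
G1 X-1.96 Y22.77 E2.6070
G1 X-5.82 Y21.73 E2.8198

At z = 1.92 mm: the 4×22.5 cube contributes its full rectangle; the cylinder at (8.5, 6.5) is absent (z outside [4.5, 11.5]); the r=8.5 cylinder at (13, 12.5) gives a regular 16-gon of circumradius 8.5 (constant along its height); the cube at (4, 2.5) (footprint 22.5×16.5) is included at this height; Subtracting the remaining from the first: starting from the 4×22.5 cube, the r=8.5 cylinder at (13, 12.5) misses the remaining region (no effect); the 22.5×16.5 cube at (4, 2.5) misses the remaining region (no effect) — 1 connected region; (whole slice rotated 15° about Z — lengths, areas and connectivity unchanged). The outline is a single polygon with 4 vertices. Extrusion per mm of travel: 0.4 × 0.32 / (π × 0.875²) = 0.053216. Accumulating E over each segment gives final E = 2.8198.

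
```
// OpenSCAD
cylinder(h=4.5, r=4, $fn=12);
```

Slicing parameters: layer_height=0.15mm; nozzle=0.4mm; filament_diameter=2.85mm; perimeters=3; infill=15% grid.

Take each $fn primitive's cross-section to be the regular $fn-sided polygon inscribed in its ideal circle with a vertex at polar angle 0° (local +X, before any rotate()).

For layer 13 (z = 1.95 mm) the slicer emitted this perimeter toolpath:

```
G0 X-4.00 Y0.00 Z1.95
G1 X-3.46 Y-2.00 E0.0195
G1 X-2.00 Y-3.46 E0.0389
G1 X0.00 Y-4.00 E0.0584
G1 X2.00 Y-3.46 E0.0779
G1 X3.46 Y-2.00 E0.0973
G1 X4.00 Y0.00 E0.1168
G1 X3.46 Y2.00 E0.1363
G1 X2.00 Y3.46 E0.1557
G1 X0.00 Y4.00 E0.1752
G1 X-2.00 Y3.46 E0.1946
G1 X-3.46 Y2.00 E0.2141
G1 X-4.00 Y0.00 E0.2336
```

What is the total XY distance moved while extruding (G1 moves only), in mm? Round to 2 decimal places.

Sum the Euclidean lengths of each G1 segment: total = 24.83 mm.

24.83 mm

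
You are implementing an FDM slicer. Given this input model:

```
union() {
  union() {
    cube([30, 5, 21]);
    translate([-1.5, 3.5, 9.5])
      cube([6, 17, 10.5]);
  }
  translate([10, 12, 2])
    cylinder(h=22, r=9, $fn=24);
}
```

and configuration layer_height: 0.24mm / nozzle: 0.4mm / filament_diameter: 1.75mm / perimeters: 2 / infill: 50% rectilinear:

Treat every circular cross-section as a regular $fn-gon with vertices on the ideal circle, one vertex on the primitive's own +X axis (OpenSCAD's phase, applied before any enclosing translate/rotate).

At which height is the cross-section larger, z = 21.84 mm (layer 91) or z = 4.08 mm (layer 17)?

layer 17 (z = 4.08 mm)

Layer 91 (z = 21.84): the cube is not intersected at this z (z outside [0, 21]); the cube at (-1.5, 3.5) is absent (z outside [9.5, 20]); Merging all regions: nothing is present at this height; the cylinder at (10, 12): section is a regular 24-gon, circumradius r=9 (area = (24/2)·9.000²·sin(360°/24) = 251.57 mm²); Taking the union: only the r=9 cylinder at (10, 12) is present, so the union is just that shape — area = 251.57 mm². So its area = 251.57 mm². Layer 17 (z = 4.08): the cube (footprint 30×5) is included at this height (area 150.00 mm²); the cube at (-1.5, 3.5) is not intersected at this z (z outside [9.5, 20]); Combining (union): only the 30×5 cube is present, so the union is just that shape — area = 150.00 mm²; the r=9 cylinder at (10, 12) contributes a regular 24-gon of circumradius 9 (area = (24/2)·9.000²·sin(360°/24) = 251.57 mm²); Merging all regions: the regions partially overlap — summed areas 401.57 mm² minus the doubly-counted overlap 14.82 mm² gives 386.75 mm² — area = 386.75 mm². So its area = 386.75 mm². Layer 17 is larger (386.75 vs 251.57 mm²).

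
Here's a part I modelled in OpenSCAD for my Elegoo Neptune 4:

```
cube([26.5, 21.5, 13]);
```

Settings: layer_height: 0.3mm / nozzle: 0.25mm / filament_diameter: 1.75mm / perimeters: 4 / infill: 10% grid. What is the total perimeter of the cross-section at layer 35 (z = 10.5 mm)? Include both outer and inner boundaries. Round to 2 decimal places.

96.00 mm

At z = 10.5 mm: the 26.5×21.5 cube contributes its full rectangle (perimeter 96.00 mm). Overall, the cross-section is a single solid region. Total boundary length (outer) = 96.00 mm.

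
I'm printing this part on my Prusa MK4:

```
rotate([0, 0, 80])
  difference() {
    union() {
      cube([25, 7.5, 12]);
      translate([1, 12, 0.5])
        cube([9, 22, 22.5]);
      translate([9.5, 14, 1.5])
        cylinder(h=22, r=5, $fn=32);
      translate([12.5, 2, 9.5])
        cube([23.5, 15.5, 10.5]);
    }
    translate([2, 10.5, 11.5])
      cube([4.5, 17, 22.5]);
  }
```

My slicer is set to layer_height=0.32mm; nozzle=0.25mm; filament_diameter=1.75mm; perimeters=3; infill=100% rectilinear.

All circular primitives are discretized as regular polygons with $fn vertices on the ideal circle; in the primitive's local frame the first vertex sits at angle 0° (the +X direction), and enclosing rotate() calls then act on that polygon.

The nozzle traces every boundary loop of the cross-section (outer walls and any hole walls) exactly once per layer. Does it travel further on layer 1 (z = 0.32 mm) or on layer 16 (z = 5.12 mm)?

Layer 1 (z = 0.32): the cube (footprint 25×7.5) is included at this height (perimeter 65.00 mm); the cube at (1, 12) is absent (z outside [0.5, 23]); the cylinder at (9.5, 14) is absent (z outside [1.5, 23.5]); the cube at (12.5, 2) is not intersected at this z (z outside [9.5, 20]); Merging all regions: only the 25×7.5 cube is present, so the union is just that shape — boundary = 65.00 mm; the cube at (2, 10.5) is absent (z outside [11.5, 34]); After the difference (first − rest): none of the subtracted shapes is present at this height, so the result so far is unchanged — boundary = 65.00 mm; (whole slice rotated 80° about Z — lengths, areas and connectivity unchanged). So its perimeter = 65.00 mm. Layer 16 (z = 5.12): the cube (footprint 25×7.5) is included at this height (perimeter 65.00 mm); the 9×22 cube at (1, 12) contributes its full rectangle (perimeter 62.00 mm); the r=5 cylinder at (9.5, 14) gives a regular 32-gon of circumradius 5 (constant along its height) (perimeter = 2·32·5.000·sin(180°/32) = 31.37 mm); the cube at (12.5, 2) is absent (z outside [9.5, 20]); Combining (union): the regions partially overlap (shared area 32.69 mm²), so the edge portions inside another operand are dropped and the merged outline is re-measured after clipping — boundary = 135.94 mm; the cube at (2, 10.5) does not reach this height (z outside [11.5, 34]); Taking the first minus the rest: none of the subtracted shapes is present at this height, so that combined region is unchanged — boundary = 135.94 mm; (rotated 80° about Z; rotation is an isometry so areas/perimeters/island counts are preserved). So its perimeter = 135.94 mm. Layer 16 is larger (135.94 vs 65.00 mm).

layer 16 (z = 5.12 mm)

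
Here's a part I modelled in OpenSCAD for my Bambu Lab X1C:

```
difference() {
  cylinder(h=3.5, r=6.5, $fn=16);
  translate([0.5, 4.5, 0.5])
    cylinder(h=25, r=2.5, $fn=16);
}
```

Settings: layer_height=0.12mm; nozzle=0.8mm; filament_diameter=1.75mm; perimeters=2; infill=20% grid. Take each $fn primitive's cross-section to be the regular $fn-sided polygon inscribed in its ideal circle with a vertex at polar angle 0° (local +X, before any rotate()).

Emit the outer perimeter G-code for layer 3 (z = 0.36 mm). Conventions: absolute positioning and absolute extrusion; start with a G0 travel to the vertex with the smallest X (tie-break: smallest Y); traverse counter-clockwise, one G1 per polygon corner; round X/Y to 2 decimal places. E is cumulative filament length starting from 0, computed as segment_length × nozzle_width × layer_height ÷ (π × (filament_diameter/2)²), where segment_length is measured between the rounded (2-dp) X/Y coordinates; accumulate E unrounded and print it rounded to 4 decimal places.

At z = 0.36 mm: the r=6.5 cylinder contributes a regular 16-gon of circumradius 6.5; the cylinder at (0.5, 4.5) does not reach this height (z outside [0.5, 25.5]); Subtracting the remaining from the first: none of the subtracted shapes is present at this height, so the r=6.5 cylinder is unchanged — 1 connected region. The outline is a single polygon with 16 vertices. Extrusion per mm of travel: 0.8 × 0.12 / (π × 0.875²) = 0.039912. Accumulating E over each segment gives final E = 1.6206.

G0 X-6.50 Y0.00 Z0.36
G1 X-6.01 Y-2.49 E0.1013
G1 X-4.60 Y-4.60 E0.2026
G1 X-2.49 Y-6.01 E0.3039
G1 X0.00 Y-6.50 E0.4051
G1 X2.49 Y-6.01 E0.5064
G1 X4.60 Y-4.60 E0.6077
G1 X6.01 Y-2.49 E0.7090
G1 X6.50 Y0.00 E0.8103
G1 X6.01 Y2.49 E0.9116
G1 X4.60 Y4.60 E1.0129
G1 X2.49 Y6.01 E1.1142
G1 X0.00 Y6.50 E1.2154
G1 X-2.49 Y6.01 E1.3167
G1 X-4.60 Y4.60 E1.4180
G1 X-6.01 Y2.49 E1.5193
G1 X-6.50 Y0.00 E1.6206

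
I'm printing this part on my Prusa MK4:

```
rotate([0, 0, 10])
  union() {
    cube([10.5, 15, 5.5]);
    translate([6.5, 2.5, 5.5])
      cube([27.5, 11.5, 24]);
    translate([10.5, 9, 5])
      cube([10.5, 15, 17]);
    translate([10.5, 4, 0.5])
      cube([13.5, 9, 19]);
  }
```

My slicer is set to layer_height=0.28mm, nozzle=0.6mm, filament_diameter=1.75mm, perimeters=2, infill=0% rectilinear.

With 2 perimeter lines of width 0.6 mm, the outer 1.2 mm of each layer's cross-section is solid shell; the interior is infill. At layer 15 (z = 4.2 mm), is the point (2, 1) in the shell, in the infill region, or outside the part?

shell

At z = 4.2 mm: the cube is present — its section is the full 10.5×15 rectangle; the cube at (6.5, 2.5) is absent (z outside [5.5, 29.5]); the cube at (10.5, 9) does not reach this height (z outside [5, 22]); the cube at (10.5, 4) is present — its section is the full 13.5×9 rectangle; Taking the union: the 2 present regions share edge segments without overlapping in area, so areas simply add but the touching pieces fuse into one outline (the shared edge portions become interior and drop out of the boundary) — 1 connected region; (whole slice rotated 10° about Z — lengths, areas and connectivity unchanged). Overall, the cross-section is a single solid region. Undo the 10° rotation: the query point maps to (2.143, 0.638) in the un-rotated model frame. The nearest boundary edge runs (10.50, 0.00)→(0.00, 0.00); distance from the point to it = 0.64 mm. The point is inside the cross-section, 0.64 mm from the nearest boundary — within the 1.2 mm shell band (2 × 0.6).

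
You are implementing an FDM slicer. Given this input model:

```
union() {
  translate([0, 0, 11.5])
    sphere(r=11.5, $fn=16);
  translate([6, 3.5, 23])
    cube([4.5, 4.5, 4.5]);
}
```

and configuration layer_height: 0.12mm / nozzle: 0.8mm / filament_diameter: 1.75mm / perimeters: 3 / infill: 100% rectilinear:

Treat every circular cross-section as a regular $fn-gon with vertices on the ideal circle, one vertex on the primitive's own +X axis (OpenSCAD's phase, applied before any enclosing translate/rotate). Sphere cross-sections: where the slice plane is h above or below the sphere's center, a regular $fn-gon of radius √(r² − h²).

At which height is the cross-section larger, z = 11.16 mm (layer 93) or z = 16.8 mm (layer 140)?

layer 93 (z = 11.16 mm)

Layer 93 (z = 11.16): the r=11.5 sphere contributes a regular 16-gon of circumradius √(11.5²−0.34²) = 11.495 (area = (16/2)·11.495²·sin(360°/16) = 404.53 mm²); the cube at (6, 3.5) does not reach this height (z outside [23, 27.5]); Combining (union): only the r=11.5 sphere is present, so the union is just that shape — area = 404.53 mm². So its area = 404.53 mm². Layer 140 (z = 16.8): the r=11.5 sphere slices to a regular 16-gon of circumradius 10.206 (√(r²−h²) with h=5.3 from center) (area = (16/2)·10.206²·sin(360°/16) = 318.88 mm²); the cube at (6, 3.5) is absent (z outside [23, 27.5]); Combining (union): only the r=11.5 sphere is present, so the union is just that shape — area = 318.88 mm². So its area = 318.88 mm². Layer 93 is larger (404.53 vs 318.88 mm²).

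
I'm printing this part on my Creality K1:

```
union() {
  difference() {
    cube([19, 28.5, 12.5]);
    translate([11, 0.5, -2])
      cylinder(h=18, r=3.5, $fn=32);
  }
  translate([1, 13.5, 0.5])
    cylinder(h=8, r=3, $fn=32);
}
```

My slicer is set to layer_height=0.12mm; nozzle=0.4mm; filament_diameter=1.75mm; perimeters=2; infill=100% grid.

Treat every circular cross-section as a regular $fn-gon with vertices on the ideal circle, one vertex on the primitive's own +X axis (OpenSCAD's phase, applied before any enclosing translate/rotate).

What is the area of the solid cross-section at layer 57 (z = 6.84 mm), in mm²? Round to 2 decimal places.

At z = 6.84 mm: the 19×28.5 cube contributes its full rectangle (area 541.50 mm²); the r=3.5 cylinder at (11, 0.5) contributes a regular 32-gon of circumradius 3.5 (area = (32/2)·3.500²·sin(360°/32) = 38.24 mm²); After the difference (first − rest): starting from the 19×28.5 cube (541.50 mm²), the r=3.5 cylinder at (11, 0.5) partially overlaps it — only the 22.59 mm² overlap (of its 38.24 mm²) is removed, clipping the outline — area = 518.91 mm²; the r=3 cylinder at (1, 13.5) contributes a regular 32-gon of circumradius 3 (area = (32/2)·3.000²·sin(360°/32) = 28.09 mm²); Taking the union: the regions partially overlap — summed areas 547.00 mm² minus the doubly-counted overlap 19.91 mm² gives 527.09 mm² — area = 527.09 mm². Overall, the cross-section is a single solid region. Net area = 527.09 mm².

527.09 mm²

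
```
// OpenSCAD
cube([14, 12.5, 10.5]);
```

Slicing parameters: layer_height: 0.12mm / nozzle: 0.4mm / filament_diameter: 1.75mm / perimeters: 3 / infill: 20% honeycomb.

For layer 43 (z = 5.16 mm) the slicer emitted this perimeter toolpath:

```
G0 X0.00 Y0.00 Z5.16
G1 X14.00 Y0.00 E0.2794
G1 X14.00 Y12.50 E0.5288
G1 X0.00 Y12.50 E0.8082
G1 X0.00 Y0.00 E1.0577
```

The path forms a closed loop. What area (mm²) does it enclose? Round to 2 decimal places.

Apply the shoelace formula to the sequence of (X, Y) vertices; enclosed area = 175.00 mm².

175.00 mm²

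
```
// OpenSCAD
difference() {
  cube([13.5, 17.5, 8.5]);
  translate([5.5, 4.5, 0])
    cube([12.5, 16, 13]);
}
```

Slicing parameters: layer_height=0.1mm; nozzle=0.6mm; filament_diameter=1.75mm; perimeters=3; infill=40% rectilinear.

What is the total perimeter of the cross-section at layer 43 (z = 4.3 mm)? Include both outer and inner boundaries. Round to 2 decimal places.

62.00 mm

At z = 4.3 mm: the 13.5×17.5 cube contributes its full rectangle (perimeter 62.00 mm); the 12.5×16 cube at (5.5, 4.5) contributes its full rectangle (perimeter 57.00 mm); Subtracting the remaining from the first: starting from the 13.5×17.5 cube, the 12.5×16 cube at (5.5, 4.5) partially overlaps it — only the 104.00 mm² overlap (of its 200.00 mm²) is removed, clipping the outline — boundary = 62.00 mm. Overall, the cross-section is a single solid region. Total boundary length (outer) = 62.00 mm.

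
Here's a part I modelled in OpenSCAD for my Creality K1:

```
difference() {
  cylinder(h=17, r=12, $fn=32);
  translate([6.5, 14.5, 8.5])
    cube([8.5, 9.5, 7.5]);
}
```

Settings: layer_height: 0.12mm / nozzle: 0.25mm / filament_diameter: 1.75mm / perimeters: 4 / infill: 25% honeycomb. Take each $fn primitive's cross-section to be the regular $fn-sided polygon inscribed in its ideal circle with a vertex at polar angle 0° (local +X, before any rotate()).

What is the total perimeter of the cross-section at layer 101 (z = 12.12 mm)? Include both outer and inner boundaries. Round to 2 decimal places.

75.28 mm

At z = 12.12 mm: the cylinder: section is a regular 32-gon, circumradius r=12 (perimeter = 2·32·12.000·sin(180°/32) = 75.28 mm); the 8.5×9.5 cube at (6.5, 14.5) contributes its full rectangle (perimeter 36.00 mm); Subtracting the remaining from the first: starting from the r=12 cylinder, the 8.5×9.5 cube at (6.5, 14.5) misses the remaining region (no effect) — boundary = 75.28 mm. Overall, the cross-section is a single solid region. Total boundary length (outer) = 75.28 mm.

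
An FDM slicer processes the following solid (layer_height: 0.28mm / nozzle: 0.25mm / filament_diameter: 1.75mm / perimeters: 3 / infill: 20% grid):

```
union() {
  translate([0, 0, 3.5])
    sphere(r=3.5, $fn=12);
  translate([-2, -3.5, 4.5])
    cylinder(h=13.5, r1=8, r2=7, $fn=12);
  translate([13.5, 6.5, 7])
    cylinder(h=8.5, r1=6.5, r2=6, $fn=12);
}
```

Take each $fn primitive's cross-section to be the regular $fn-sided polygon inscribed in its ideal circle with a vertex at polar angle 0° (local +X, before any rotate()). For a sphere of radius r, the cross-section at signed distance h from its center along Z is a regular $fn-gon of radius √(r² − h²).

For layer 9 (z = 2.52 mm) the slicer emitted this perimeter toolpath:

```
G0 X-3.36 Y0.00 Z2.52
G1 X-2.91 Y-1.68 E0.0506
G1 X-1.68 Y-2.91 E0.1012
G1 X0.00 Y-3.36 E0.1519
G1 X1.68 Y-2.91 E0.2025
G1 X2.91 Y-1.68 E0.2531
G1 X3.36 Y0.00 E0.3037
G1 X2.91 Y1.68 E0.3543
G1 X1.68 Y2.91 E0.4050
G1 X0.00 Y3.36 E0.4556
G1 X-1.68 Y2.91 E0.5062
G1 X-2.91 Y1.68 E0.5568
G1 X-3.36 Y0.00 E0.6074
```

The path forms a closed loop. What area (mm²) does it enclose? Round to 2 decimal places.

Apply the shoelace formula to the sequence of (X, Y) vertices; enclosed area = 33.87 mm².

33.87 mm²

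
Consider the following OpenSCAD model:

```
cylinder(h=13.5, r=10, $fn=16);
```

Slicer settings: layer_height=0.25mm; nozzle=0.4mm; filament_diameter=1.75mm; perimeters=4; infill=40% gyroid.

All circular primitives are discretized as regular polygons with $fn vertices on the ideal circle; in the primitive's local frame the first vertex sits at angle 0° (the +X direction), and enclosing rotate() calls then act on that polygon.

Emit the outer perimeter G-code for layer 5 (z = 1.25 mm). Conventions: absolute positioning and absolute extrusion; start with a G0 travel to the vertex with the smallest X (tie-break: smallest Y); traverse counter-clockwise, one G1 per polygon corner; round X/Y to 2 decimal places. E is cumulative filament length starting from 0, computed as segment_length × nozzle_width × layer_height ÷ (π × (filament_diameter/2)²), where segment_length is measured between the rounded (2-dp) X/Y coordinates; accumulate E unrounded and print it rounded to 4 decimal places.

G0 X-10.00 Y0.00 Z1.25
G1 X-9.24 Y-3.83 E0.1623
G1 X-7.07 Y-7.07 E0.3245
G1 X-3.83 Y-9.24 E0.4866
G1 X0.00 Y-10.00 E0.6489
G1 X3.83 Y-9.24 E0.8113
G1 X7.07 Y-7.07 E0.9734
G1 X9.24 Y-3.83 E1.1355
G1 X10.00 Y0.00 E1.2978
G1 X9.24 Y3.83 E1.4602
G1 X7.07 Y7.07 E1.6223
G1 X3.83 Y9.24 E1.7844
G1 X0.00 Y10.00 E1.9468
G1 X-3.83 Y9.24 E2.1091
G1 X-7.07 Y7.07 E2.2712
G1 X-9.24 Y3.83 E2.4334
G1 X-10.00 Y0.00 E2.5957

At z = 1.25 mm: the cylinder: section is a regular 16-gon, circumradius r=10. The outline is a single polygon with 16 vertices. Extrusion per mm of travel: 0.4 × 0.25 / (π × 0.875²) = 0.041575. Accumulating E over each segment gives final E = 2.5957.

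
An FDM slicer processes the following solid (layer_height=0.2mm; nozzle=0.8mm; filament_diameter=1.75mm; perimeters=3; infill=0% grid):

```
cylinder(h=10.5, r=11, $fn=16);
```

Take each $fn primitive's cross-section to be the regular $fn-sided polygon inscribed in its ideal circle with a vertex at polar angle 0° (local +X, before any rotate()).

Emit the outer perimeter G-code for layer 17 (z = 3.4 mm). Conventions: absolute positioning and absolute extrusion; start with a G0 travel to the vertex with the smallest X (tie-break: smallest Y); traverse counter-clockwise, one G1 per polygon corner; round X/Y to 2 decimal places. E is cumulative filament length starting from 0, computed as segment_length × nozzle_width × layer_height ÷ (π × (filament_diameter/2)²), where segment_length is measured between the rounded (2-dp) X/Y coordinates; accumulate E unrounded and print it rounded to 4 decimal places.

G0 X-11.00 Y0.00 Z3.40
G1 X-10.16 Y-4.21 E0.2856
G1 X-7.78 Y-7.78 E0.5710
G1 X-4.21 Y-10.16 E0.8564
G1 X0.00 Y-11.00 E1.1420
G1 X4.21 Y-10.16 E1.4275
G1 X7.78 Y-7.78 E1.7129
G1 X10.16 Y-4.21 E1.9984
G1 X11.00 Y0.00 E2.2839
G1 X10.16 Y4.21 E2.5695
G1 X7.78 Y7.78 E2.8549
G1 X4.21 Y10.16 E3.1403
G1 X0.00 Y11.00 E3.4259
G1 X-4.21 Y10.16 E3.7115
G1 X-7.78 Y7.78 E3.9969
G1 X-10.16 Y4.21 E4.2823
G1 X-11.00 Y0.00 E4.5679

At z = 3.4 mm: the cylinder: section is a regular 16-gon, circumradius r=11. The outline is a single polygon with 16 vertices. Extrusion per mm of travel: 0.8 × 0.2 / (π × 0.875²) = 0.066520. Accumulating E over each segment gives final E = 4.5679.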